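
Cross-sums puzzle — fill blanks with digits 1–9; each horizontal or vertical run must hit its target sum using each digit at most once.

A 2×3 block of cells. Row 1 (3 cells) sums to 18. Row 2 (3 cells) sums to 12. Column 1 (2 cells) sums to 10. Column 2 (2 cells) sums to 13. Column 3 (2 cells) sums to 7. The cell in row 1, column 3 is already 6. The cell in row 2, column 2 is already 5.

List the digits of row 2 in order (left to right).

6 5 1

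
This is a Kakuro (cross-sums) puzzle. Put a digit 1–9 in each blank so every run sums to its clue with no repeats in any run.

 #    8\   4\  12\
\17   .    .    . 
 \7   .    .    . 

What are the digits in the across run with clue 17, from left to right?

6 3 8

7 in 3 cells must be {1,2,4}; 4 in 2 cells must be {1,3}.
The 7 across and the 4 down share only 1, so R2C2 = 1.
Given what's placed, R2C3 must be 4 to fit the 7 across and 12 down.
R1C2 = 4 − 1 = 3 completes the 4 down.
R1C3 = 12 − 4 = 8 completes the 12 down.
R2C1 = 7 − 5 = 2 completes the 7 across.
R1C1 = 17 − 11 = 6 completes the 17 across.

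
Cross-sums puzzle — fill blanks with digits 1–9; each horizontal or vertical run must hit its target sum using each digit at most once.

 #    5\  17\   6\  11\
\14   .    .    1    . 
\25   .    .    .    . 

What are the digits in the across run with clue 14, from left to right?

17 in 2 cells must be {8,9}.
Given what's placed, R1C2 must be 8 to fit the 14 across and 17 down.
R2C2 = 17 − 8 = 9 completes the 17 down.
R2C3 = 6 − 1 = 5 completes the 6 down.
No cell is forced outright now. R2C1 can only be 3 or 4 (the digits allowed by both its 25 across and its 5 down). If R2C1 = 4: then R1C1 would have to be in {2,3} for the 14 across but in {1} for the 5 down — contradiction. So R2C1 = 3.
R1C1 = 5 − 3 = 2 completes the 5 down.
R1C4 = 14 − 11 = 3 completes the 14 across.
R2C4 = 25 − 17 = 8 completes the 25 across.

2, 8, 1, 3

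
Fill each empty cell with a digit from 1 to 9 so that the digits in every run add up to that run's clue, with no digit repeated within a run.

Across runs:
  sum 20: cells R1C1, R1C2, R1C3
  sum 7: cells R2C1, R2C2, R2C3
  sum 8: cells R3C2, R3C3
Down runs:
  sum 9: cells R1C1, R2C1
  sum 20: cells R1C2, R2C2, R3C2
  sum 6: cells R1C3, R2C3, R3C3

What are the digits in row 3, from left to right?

7 in 3 cells must be {1,2,4}; 6 in 3 cells must be {1,2,3}.
Only 3 fits R1C3 under both its across sum 20 and down sum 6.
The 7 across and the 20 down share only 4, so R2C2 = 4.
R3C2 = 7: the only remaining digit allowed by both the 8 across and the 20 down.
R3C3 = 8 − 7 = 1 completes the 8 across.

7 1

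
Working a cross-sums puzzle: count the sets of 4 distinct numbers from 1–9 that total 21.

11

4 distinct digits from 1–9 sum between 10 and 30.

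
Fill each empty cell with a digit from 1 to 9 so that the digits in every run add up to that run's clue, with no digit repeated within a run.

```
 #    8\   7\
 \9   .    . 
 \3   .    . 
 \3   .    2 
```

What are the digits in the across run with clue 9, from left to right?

3 in 2 cells must be {1,2}; 7 in 3 cells must be {1,2,4}.
R2C2 = 1: the only remaining digit allowed by both the 3 across and the 7 down.
R3C1 = 3 − 2 = 1 completes the 3 across.
R1C2 = 7 − 3 = 4 completes the 7 down.
R2C1 = 3 − 1 = 2 completes the 3 across.
R1C1 = 9 − 4 = 5 completes the 9 across.

5, 4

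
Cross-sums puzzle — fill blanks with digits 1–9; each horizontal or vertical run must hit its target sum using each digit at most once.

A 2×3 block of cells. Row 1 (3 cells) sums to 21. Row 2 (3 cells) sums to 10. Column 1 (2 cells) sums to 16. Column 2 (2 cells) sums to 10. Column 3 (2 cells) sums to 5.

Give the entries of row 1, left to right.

16 in 2 cells must be {7,9}.
The 21 across and the 5 down share only 4, so (1,3) = 4.
The 10 across and the 16 down share only 7, so (2,1) = 7.
(2,3) = 5 − 4 = 1 completes the 5 down.
(1,1) = 16 − 7 = 9 completes the 16 down.
(1,2) = 21 − 13 = 8 completes the 21 across.
(2,2) = 10 − 8 = 2 completes the 10 across.

9 8 4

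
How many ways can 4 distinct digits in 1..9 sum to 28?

4 distinct digits from 1–9 sum between 10 and 30.
Enumerating: {4,7,8,9}, {5,6,8,9}.

2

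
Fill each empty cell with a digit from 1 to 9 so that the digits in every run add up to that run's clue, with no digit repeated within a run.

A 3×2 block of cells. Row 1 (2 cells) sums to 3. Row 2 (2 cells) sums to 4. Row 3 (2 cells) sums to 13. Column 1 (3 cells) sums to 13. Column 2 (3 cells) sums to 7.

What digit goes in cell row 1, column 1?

1

3 in 2 cells must be {1,2}; 4 in 2 cells must be {1,3}; 7 in 3 cells must be {1,2,4}.
The 4 across and the 7 down share only 1, so (2,2) = 1.
Given what's placed, (3,2) must be 4 to fit the 13 across and 7 down.
(1,2) = 7 − 5 = 2 completes the 7 down.
(2,1) = 4 − 1 = 3 completes the 4 across.
(3,1) = 13 − 4 = 9 completes the 13 across.
(1,1) = 3 − 2 = 1 completes the 3 across.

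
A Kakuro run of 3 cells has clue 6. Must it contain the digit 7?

No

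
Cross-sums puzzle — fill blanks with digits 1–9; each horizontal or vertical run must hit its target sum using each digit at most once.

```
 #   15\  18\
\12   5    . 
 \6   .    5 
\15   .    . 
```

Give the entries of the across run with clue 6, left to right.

1 5

R1C2 = 12 − 5 = 7 completes the 12 across.
R2C1 = 6 − 5 = 1 completes the 6 across.
R3C1 = 15 − 6 = 9 completes the 15 down.
R3C2 = 15 − 9 = 6 completes the 15 across.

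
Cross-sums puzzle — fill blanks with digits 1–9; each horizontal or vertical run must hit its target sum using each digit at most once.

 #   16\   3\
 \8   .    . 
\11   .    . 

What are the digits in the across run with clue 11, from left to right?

16 in 2 cells must be {7,9}; 3 in 2 cells must be {1,2}.
The 8 across and the 16 down share only 7, so R1C1 = 7.
R1C2 = 8 − 7 = 1 completes the 8 across.
R2C1 = 16 − 7 = 9 completes the 16 down.
R2C2 = 11 − 9 = 2 completes the 11 across.

9 2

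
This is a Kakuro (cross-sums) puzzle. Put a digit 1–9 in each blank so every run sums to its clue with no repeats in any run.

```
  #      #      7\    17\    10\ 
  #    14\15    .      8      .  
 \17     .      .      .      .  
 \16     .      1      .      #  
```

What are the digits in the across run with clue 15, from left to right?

7 in 3 cells must be {1,2,4}.
No cell is forced outright now. R1C2 can only be 2 or 4 (the digits allowed by both its 15 across and its 7 down). If R1C2 = 2: then R1C4 would have to be in {5} for the 15 across but in {1,2,3,4,6,7,8,9} for the 10 down — contradiction. So R1C2 = 4.
R1C4 = 15 − 12 = 3 completes the 15 across.

4, 8, 3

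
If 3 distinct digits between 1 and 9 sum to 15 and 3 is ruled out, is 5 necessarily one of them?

No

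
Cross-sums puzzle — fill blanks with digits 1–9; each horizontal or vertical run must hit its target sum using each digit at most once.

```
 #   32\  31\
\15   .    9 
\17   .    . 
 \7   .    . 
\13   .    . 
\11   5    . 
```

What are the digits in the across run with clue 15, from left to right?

17 in 2 cells must be {8,9}.
R1C1 = 15 − 9 = 6 completes the 15 across.

6 9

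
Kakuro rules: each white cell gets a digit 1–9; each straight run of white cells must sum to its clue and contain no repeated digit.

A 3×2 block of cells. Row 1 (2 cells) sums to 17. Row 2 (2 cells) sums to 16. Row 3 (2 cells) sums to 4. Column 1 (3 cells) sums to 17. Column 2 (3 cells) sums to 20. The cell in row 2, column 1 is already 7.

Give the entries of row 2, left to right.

7, 9

17 in 2 cells must be {8,9}; 16 in 2 cells must be {7,9}; 4 in 2 cells must be {1,3}.
(2,2) = 16 − 7 = 9 completes the 16 across.
Given what's placed, (3,1) must be 1 to fit the 4 across and 17 down.
(3,2) = 4 − 1 = 3 completes the 4 across.
(1,1) = 17 − 8 = 9 completes the 17 down.
(1,2) = 17 − 9 = 8 completes the 17 across.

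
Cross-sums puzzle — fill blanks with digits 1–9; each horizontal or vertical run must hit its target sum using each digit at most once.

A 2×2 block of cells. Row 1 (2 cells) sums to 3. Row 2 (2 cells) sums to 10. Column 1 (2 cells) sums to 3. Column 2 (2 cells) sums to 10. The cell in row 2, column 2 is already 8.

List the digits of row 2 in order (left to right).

2 8

3 in 2 cells must be {1,2}.
(1,2) = 10 − 8 = 2 completes the 10 down.
(2,1) = 10 − 8 = 2 completes the 10 across.
(1,1) = 3 − 2 = 1 completes the 3 across.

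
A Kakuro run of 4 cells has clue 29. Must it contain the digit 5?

The only way to make 29 from 4 distinct digits is {5,7,8,9}, which contains 5.

Yes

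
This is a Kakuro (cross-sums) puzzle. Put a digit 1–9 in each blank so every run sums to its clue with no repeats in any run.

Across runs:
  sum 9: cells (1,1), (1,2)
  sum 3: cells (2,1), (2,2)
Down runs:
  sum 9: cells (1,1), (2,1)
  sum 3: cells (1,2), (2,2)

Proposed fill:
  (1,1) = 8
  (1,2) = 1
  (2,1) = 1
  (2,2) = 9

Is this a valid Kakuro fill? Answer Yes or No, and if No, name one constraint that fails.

No — the across run (2,1)–(2,2) sums to 10, not 3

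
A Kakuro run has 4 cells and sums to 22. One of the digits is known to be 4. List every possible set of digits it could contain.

{1,4,8,9}; {2,4,7,9}; {3,4,6,9}; {3,4,7,8}; {4,5,6,7}

4 distinct digits from 1–9 sum between 10 and 30.
Keeping only sets containing 4.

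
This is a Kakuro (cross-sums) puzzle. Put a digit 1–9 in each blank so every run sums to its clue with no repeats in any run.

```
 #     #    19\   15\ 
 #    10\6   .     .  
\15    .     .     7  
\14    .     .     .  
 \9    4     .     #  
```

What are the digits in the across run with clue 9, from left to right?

4 5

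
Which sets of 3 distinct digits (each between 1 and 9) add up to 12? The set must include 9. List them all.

{1,2,9}

3 distinct digits from 1–9 sum between 6 and 24.
Keeping only sets containing 9.
Only one set works: {1,2,9}.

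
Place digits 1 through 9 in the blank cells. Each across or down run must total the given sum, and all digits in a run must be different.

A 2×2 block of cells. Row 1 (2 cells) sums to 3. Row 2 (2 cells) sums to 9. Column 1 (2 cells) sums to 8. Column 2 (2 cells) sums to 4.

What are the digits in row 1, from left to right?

2 1

3 in 2 cells must be {1,2}; 4 in 2 cells must be {1,3}.
The 3 across and the 4 down share only 1, so (1,2) = 1.
(2,2) = 4 − 1 = 3 completes the 4 down.
(1,1) = 3 − 1 = 2 completes the 3 across.
(2,1) = 9 − 3 = 6 completes the 9 across.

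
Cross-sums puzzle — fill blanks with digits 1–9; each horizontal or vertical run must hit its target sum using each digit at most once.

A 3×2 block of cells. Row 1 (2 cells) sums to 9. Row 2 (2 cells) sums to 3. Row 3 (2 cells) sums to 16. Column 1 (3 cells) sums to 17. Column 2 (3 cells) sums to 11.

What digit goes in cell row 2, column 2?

3 in 2 cells must be {1,2}; 16 in 2 cells must be {7,9}.
The 16 across and the 11 down share only 7, so (3,2) = 7.
Given what's placed, (2,2) must be 1 to fit the 3 across and 11 down.
(3,1) = 16 − 7 = 9 completes the 16 across.
(1,2) = 11 − 8 = 3 completes the 11 down.
(2,1) = 3 − 1 = 2 completes the 3 across.
(1,1) = 9 − 3 = 6 completes the 9 across.

1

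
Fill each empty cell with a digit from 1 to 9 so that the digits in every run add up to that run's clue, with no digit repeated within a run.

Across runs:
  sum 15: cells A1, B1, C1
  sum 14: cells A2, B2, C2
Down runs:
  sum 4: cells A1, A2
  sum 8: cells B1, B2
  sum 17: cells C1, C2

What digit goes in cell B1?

6

4 in 2 cells must be {1,3}; 17 in 2 cells must be {8,9}.
Nothing is forced directly, so branch on A1, whose candidates are 1 or 3. If A1 = 3: that forces C1 = 8, A2 = 1, C2 = 9, after which B1 would have to be in {4} for the 15 across but in {1,2,3,5,6,7} for the 8 down — contradiction. So A1 = 1.
A2 = 4 − 1 = 3 completes the 4 down.
Given what's placed, C2 must be 9 to fit the 14 across and 17 down.
C1 = 17 − 9 = 8 completes the 17 down.
B2 = 14 − 12 = 2 completes the 14 across.
B1 = 15 − 9 = 6 completes the 15 across.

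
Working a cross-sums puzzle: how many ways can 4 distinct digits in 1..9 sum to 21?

11

4 distinct digits from 1–9 sum between 10 and 30.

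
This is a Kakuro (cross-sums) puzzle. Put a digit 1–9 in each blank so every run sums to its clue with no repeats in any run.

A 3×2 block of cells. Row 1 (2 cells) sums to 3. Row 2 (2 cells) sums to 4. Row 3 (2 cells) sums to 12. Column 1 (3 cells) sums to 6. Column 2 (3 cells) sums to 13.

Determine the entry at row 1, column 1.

3 in 2 cells must be {1,2}; 4 in 2 cells must be {1,3}; 6 in 3 cells must be {1,2,3}.
The 12 across and the 6 down share only 3, so (3,1) = 3.
(3,2) = 12 − 3 = 9 completes the 12 across.
Given what's placed, (1,2) must be 1 to fit the 3 across and 13 down.
(2,1) = 1: the only remaining digit allowed by both the 4 across and the 6 down.
(2,2) = 4 − 1 = 3 completes the 4 across.
(1,1) = 3 − 1 = 2 completes the 3 across.

2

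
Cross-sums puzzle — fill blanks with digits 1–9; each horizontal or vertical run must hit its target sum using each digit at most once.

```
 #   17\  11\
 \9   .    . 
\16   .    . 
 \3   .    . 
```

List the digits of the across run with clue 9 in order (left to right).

16 in 2 cells must be {7,9}; 3 in 2 cells must be {1,2}.
The 16 across and the 11 down share only 7, so R2C2 = 7.
Given what's placed, R3C2 must be 1 to fit the 3 across and 11 down.
R1C2 = 11 − 8 = 3 completes the 11 down.
R2C1 = 16 − 7 = 9 completes the 16 across.
R3C1 = 3 − 1 = 2 completes the 3 across.
R1C1 = 9 − 3 = 6 completes the 9 across.

6 3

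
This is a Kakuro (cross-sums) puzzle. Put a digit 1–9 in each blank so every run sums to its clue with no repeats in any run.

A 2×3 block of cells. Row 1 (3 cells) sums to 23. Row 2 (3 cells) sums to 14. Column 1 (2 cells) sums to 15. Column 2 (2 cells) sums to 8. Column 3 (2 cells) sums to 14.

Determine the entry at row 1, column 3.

23 in 3 cells must be {6,8,9}.
The 23 across and the 8 down share only 6, so (1,2) = 6.
(2,2) = 8 − 6 = 2 completes the 8 down.
Nothing is forced directly, so branch on (1,1), whose candidates are 8 or 9. If (1,1) = 9: that forces (1,3) = 8, after which (2,1) would have to be in {3,4,5,7,8,9} for the 14 across but in {6} for the 15 down — contradiction. So (1,1) = 8.
(1,3) = 23 − 14 = 9 completes the 23 across.
(2,1) = 15 − 8 = 7 completes the 15 down.
(2,3) = 14 − 9 = 5 completes the 14 across.

9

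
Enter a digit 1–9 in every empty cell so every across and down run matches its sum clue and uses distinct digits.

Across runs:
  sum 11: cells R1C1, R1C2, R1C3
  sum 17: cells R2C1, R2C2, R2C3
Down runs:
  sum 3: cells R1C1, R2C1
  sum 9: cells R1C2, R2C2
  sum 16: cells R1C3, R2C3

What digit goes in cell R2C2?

6

3 in 2 cells must be {1,2}; 16 in 2 cells must be {7,9}.
The 11 across and the 16 down share only 7, so R1C3 = 7.
R2C3 = 16 − 7 = 9 completes the 16 down.
Given what's placed, R1C1 must be 1 to fit the 11 across and 3 down.
R1C2 = 11 − 8 = 3 completes the 11 across.
R2C1 = 3 − 1 = 2 completes the 3 down.
R2C2 = 17 − 11 = 6 completes the 17 across.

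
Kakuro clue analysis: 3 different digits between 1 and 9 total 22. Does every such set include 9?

Yes

Every partition of 22 into 3 distinct digits includes 9: {5,8,9}, {6,7,9}.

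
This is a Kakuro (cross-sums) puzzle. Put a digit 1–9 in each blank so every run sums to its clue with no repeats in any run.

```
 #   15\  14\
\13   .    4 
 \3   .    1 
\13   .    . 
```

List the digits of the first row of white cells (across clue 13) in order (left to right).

3 in 2 cells must be {1,2}.
R1C1 = 13 − 4 = 9 completes the 13 across.
R2C1 = 3 − 1 = 2 completes the 3 across.
R3C1 = 15 − 11 = 4 completes the 15 down.
R3C2 = 13 − 4 = 9 completes the 13 across.

9 4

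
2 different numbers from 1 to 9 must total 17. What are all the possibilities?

{8,9}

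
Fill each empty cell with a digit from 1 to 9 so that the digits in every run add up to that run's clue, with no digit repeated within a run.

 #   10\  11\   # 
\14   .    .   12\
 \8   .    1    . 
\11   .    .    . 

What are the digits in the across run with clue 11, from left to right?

1 2 8

Nothing is forced directly, so branch on R1C1, whose candidates are 5 or 6. If R1C1 = 5: then R1C2 would have to be in {9} for the 14 across but in {2,3,4,6,7,8} for the 11 down — contradiction. So R1C1 = 6.
R1C2 = 14 − 6 = 8 completes the 14 across.
R2C1 = 3: the only remaining digit allowed by both the 8 across and the 10 down.
R2C3 = 8 − 4 = 4 completes the 8 across.
R3C1 = 10 − 9 = 1 completes the 10 down.
R3C2 = 11 − 9 = 2 completes the 11 down.
R3C3 = 11 − 3 = 8 completes the 11 across.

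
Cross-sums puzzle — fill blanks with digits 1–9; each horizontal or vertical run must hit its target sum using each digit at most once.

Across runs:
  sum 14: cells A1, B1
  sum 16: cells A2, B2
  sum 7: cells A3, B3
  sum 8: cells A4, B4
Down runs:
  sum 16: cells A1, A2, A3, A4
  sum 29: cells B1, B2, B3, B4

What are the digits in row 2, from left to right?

7 9

16 in 2 cells must be {7,9}; 29 in 4 cells must be {5,7,8,9}.
Only 5 fits B3 under both its across sum 7 and down sum 29.
Given what's placed, B4 must be 7 to fit the 8 across and 29 down.
B2 = 9: the only remaining digit allowed by both the 16 across and the 29 down.
A3 = 7 − 5 = 2 completes the 7 across.
A4 = 8 − 7 = 1 completes the 8 across.
B1 = 29 − 21 = 8 completes the 29 down.
A2 = 16 − 9 = 7 completes the 16 across.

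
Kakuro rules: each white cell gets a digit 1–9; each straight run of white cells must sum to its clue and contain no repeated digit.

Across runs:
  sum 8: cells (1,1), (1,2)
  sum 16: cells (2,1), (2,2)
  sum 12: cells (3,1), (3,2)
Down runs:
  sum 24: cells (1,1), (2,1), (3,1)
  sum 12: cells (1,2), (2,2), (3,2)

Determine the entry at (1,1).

16 in 2 cells must be {7,9}; 24 in 3 cells must be {7,8,9}.
The 8 across and the 24 down share only 7, so (1,1) = 7.
(1,2) = 8 − 7 = 1 completes the 8 across.
Given what's placed, (2,1) must be 9 to fit the 16 across and 24 down.
(2,2) = 16 − 9 = 7 completes the 16 across.
(3,1) = 24 − 16 = 8 completes the 24 down.
(3,2) = 12 − 8 = 4 completes the 12 across.

7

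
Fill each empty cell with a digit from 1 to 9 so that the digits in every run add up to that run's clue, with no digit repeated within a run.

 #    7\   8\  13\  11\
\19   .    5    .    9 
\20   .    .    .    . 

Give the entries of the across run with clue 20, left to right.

6 3 9 2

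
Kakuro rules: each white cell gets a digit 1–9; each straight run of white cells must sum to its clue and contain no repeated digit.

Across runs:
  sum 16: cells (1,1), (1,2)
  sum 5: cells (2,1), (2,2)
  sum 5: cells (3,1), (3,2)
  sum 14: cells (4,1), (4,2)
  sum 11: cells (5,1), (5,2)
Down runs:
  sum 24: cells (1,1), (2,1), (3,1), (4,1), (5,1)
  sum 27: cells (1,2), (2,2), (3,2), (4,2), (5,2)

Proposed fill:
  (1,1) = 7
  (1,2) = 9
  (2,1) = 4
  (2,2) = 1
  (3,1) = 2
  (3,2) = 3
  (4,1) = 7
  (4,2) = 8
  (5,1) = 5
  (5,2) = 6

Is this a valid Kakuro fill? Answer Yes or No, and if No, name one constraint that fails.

No — the down run (1,1)–(5,1) sums to 25, not 24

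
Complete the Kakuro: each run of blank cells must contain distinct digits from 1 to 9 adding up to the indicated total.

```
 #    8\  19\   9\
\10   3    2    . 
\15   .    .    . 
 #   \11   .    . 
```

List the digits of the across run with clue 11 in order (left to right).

R1C3 = 10 − 5 = 5 completes the 10 across.
R2C1 = 8 − 3 = 5 completes the 8 down.
Given what's placed, R3C3 must be 3 to fit the 11 across and 9 down.
R2C3 = 9 − 8 = 1 completes the 9 down.
R3C2 = 11 − 3 = 8 completes the 11 across.
R2C2 = 15 − 6 = 9 completes the 15 across.

8 3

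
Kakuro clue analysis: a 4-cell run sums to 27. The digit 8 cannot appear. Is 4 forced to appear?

No

The only way to make 27 from 4 distinct digits under that restriction is {5,6,7,9}, which does not contain 4.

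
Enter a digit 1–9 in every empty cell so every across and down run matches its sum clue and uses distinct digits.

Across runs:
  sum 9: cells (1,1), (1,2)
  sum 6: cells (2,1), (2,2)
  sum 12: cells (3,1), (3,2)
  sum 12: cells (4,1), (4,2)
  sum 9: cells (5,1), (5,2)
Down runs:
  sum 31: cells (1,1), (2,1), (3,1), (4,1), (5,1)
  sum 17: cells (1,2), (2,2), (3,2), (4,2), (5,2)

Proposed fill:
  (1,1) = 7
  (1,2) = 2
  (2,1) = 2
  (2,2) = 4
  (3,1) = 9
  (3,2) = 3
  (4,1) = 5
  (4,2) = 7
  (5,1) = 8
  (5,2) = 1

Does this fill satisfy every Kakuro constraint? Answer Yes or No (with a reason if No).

Yes

Across: 7+2=9; 2+4=6; 9+3=12; 5+7=12; 8+1=9. Down: 7+2+9+5+8=31; 2+4+3+7+1=17. No digit repeats within any run.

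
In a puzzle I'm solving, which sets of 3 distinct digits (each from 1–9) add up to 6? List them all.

3 distinct digits from 1–9 sum between 6 and 24.
Only one set works: {1,2,3}.

{1,2,3}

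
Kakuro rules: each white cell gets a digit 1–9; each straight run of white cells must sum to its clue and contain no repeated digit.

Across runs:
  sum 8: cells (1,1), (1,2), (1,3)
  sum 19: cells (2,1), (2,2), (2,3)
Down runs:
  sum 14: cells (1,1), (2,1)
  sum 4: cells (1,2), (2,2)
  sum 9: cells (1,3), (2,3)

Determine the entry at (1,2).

4 in 2 cells must be {1,3}.
The 8 across and the 14 down share only 5, so (1,1) = 5.
Given what's placed, (1,2) must be 1 to fit the 8 across and 4 down.
(1,3) = 8 − 6 = 2 completes the 8 across.
(2,1) = 14 − 5 = 9 completes the 14 down.
(2,2) = 4 − 1 = 3 completes the 4 down.
(2,3) = 19 − 12 = 7 completes the 19 across.

1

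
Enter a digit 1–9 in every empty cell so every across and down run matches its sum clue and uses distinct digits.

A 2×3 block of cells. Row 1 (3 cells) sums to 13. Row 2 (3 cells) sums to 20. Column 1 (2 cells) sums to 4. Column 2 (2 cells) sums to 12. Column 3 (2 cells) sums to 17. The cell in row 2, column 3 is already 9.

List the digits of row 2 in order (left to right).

3, 8, 9

4 in 2 cells must be {1,3}; 17 in 2 cells must be {8,9}.
(1,3) = 17 − 9 = 8 completes the 17 down.
(2,1) = 3: the only remaining digit allowed by both the 20 across and the 4 down.
(2,2) = 20 − 12 = 8 completes the 20 across.
(1,1) = 4 − 3 = 1 completes the 4 down.
(1,2) = 13 − 9 = 4 completes the 13 across.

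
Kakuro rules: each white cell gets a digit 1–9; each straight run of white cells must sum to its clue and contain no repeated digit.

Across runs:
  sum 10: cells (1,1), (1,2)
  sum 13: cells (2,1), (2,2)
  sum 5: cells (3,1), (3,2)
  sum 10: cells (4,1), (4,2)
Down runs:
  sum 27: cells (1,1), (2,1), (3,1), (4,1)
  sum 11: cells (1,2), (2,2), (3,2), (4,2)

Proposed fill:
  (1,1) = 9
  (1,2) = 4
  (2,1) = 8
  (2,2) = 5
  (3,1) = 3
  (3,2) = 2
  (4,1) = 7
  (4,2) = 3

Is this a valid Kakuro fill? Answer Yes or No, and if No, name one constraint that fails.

No — the across run (1,1)–(1,2) sums to 13, not 10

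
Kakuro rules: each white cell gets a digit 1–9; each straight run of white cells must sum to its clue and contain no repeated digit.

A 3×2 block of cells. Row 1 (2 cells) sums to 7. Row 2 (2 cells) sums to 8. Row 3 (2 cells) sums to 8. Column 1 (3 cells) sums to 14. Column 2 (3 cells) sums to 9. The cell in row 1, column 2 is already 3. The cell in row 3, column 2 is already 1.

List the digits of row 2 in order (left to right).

3 5

(1,1) = 7 − 3 = 4 completes the 7 across.
(2,2) = 9 − 4 = 5 completes the 9 down.
(3,1) = 8 − 1 = 7 completes the 8 across.
(2,1) = 8 − 5 = 3 completes the 8 across.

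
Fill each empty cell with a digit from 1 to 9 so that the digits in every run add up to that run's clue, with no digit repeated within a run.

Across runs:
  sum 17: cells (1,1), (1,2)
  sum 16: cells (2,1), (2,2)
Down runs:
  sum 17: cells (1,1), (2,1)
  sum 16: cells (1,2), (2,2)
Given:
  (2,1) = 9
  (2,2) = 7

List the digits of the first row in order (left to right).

8 9

17 in 2 cells must be {8,9}; 16 in 2 cells must be {7,9}.
(1,1) = 17 − 9 = 8 completes the 17 down.
(1,2) = 17 − 8 = 9 completes the 17 across.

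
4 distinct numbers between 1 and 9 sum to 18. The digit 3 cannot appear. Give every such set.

{1,2,6,9}; {1,2,7,8}; {1,4,5,8}; {1,4,6,7}; {2,4,5,7}

4 distinct digits from 1–9 sum between 10 and 30.
Dropping sets that contain 3.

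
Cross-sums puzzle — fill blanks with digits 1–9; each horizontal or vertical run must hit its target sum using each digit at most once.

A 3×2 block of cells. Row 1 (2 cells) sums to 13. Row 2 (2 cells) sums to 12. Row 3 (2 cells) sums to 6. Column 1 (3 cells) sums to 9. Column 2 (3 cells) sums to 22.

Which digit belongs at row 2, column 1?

3

The 6 across and the 22 down share only 5, so (3,2) = 5.
(3,1) = 6 − 5 = 1 completes the 6 across.
Nothing is forced directly, so branch on (1,1), whose candidates are 5 or 6. If (1,1) = 6: then (1,2) would have to be in {7} for the 13 across but in {8,9} for the 22 down — contradiction. So (1,1) = 5.
(1,2) = 13 − 5 = 8 completes the 13 across.
(2,1) = 9 − 6 = 3 completes the 9 down.
(2,2) = 12 − 3 = 9 completes the 12 across.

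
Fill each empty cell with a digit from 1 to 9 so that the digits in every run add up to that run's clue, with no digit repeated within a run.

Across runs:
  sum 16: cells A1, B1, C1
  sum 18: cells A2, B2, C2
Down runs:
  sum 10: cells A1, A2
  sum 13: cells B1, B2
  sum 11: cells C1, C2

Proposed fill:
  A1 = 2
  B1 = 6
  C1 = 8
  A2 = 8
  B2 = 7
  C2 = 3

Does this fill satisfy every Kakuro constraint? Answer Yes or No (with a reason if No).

Yes

Across: 2+6+8=16; 8+7+3=18. Down: 2+8=10; 6+7=13; 8+3=11. No digit repeats within any run.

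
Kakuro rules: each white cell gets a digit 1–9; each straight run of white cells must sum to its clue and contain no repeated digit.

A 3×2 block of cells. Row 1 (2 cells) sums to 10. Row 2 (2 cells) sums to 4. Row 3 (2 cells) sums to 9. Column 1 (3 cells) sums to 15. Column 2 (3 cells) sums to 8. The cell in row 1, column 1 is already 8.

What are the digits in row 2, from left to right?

4 in 2 cells must be {1,3}.
(1,2) = 10 − 8 = 2 completes the 10 across.
(2,2) = 1: the only remaining digit allowed by both the 4 across and the 8 down.
(3,2) = 8 − 3 = 5 completes the 8 down.
(2,1) = 4 − 1 = 3 completes the 4 across.
(3,1) = 9 − 5 = 4 completes the 9 across.

3 1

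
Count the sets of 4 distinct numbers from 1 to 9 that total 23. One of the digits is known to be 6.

4 distinct digits from 1–9 sum between 10 and 30.
Keeping only sets containing 6.
Enumerating: {1,6,7,9}, {2,6,7,8}, {3,5,6,9}, {4,5,6,8}.

4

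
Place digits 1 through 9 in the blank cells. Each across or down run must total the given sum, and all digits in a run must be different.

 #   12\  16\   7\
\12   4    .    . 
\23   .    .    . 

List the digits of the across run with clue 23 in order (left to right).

8, 9, 6

23 in 3 cells must be {6,8,9}; 16 in 2 cells must be {7,9}.
R1C2 = 7: the only remaining digit allowed by both the 12 across and the 16 down.
R1C3 = 12 − 11 = 1 completes the 12 across.
R2C1 = 12 − 4 = 8 completes the 12 down.
R2C2 = 16 − 7 = 9 completes the 16 down.
R2C3 = 23 − 17 = 6 completes the 23 across.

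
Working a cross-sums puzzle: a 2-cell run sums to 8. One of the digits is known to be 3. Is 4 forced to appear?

No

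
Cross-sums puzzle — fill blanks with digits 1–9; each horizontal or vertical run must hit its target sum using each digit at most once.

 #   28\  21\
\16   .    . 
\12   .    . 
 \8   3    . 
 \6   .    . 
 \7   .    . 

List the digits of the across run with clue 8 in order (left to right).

3 5

16 in 2 cells must be {7,9}.
R3C2 = 8 − 3 = 5 completes the 8 across.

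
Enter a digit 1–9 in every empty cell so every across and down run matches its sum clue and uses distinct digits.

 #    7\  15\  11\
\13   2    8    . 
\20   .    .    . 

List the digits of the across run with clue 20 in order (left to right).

R1C3 = 13 − 10 = 3 completes the 13 across.
R2C1 = 7 − 2 = 5 completes the 7 down.
R2C2 = 15 − 8 = 7 completes the 15 down.
R2C3 = 20 − 12 = 8 completes the 20 across.

5, 7, 8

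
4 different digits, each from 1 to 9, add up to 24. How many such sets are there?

8

4 distinct digits from 1–9 sum between 10 and 30.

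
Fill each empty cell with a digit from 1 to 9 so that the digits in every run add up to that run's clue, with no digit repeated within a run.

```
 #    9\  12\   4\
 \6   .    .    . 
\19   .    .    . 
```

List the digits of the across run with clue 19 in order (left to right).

6 in 3 cells must be {1,2,3}; 4 in 2 cells must be {1,3}.
The 6 across and the 12 down share only 3, so R1C2 = 3.
Given what's placed, R1C3 must be 1 to fit the 6 across and 4 down.
R2C2 = 12 − 3 = 9 completes the 12 down.
R2C3 = 4 − 1 = 3 completes the 4 down.
R1C1 = 6 − 4 = 2 completes the 6 across.
R2C1 = 19 − 12 = 7 completes the 19 across.

7 9 3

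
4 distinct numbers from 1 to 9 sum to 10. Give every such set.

{1,2,3,4}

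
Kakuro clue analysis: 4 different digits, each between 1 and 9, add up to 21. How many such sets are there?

11

4 distinct digits from 1–9 sum between 10 and 30.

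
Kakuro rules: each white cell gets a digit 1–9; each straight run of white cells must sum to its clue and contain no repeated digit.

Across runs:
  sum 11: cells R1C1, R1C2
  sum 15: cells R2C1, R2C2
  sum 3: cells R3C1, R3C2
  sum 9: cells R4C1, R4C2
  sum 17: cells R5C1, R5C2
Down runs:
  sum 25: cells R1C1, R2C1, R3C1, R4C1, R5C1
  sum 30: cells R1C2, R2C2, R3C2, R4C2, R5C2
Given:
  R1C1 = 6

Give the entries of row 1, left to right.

3 in 2 cells must be {1,2}; 17 in 2 cells must be {8,9}.
R1C2 = 11 − 6 = 5 completes the 11 across.

6, 5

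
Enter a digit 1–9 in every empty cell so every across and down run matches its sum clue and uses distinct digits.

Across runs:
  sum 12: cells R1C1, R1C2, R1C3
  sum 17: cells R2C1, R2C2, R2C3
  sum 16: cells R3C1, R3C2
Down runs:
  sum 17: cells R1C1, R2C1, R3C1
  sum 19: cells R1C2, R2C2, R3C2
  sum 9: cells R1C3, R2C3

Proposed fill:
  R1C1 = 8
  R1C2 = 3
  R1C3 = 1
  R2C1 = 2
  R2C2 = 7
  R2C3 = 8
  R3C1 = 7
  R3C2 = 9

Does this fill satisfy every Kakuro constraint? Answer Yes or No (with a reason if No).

Across: 8+3+1=12; 2+7+8=17; 7+9=16. Down: 8+2+7=17; 3+7+9=19; 1+8=9. No digit repeats within any run.

Yes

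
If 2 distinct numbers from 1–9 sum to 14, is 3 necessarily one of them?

Counterexample: {5,9} sums to 14 without using 3.

No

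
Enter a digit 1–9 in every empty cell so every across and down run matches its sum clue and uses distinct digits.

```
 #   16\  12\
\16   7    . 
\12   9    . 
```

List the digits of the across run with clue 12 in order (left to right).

16 in 2 cells must be {7,9}.
R1C2 = 16 − 7 = 9 completes the 16 across.
R2C2 = 12 − 9 = 3 completes the 12 across.

9, 3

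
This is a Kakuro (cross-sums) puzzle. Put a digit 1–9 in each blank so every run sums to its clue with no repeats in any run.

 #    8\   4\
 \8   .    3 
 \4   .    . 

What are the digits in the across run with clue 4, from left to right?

3 1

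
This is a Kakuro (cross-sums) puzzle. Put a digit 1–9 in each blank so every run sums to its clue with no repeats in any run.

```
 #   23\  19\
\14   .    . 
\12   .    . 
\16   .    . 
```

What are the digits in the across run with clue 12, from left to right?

16 in 2 cells must be {7,9}; 23 in 3 cells must be {6,8,9}.
The 16 across and the 23 down share only 9, so R3C1 = 9.
R3C2 = 16 − 9 = 7 completes the 16 across.
Given what's placed, R2C1 must be 8 to fit the 12 across and 23 down.
R2C2 = 12 − 8 = 4 completes the 12 across.
R1C1 = 23 − 17 = 6 completes the 23 down.
R1C2 = 14 − 6 = 8 completes the 14 across.

8 4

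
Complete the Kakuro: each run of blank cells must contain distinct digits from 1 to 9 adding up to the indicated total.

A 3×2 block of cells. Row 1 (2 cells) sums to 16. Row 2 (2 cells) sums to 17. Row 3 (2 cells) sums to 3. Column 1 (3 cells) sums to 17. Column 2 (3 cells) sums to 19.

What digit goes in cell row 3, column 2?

2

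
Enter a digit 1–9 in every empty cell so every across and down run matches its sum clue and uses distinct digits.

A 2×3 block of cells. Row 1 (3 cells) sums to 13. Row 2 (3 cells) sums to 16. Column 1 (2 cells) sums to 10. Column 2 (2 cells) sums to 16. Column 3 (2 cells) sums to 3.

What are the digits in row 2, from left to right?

6 9 1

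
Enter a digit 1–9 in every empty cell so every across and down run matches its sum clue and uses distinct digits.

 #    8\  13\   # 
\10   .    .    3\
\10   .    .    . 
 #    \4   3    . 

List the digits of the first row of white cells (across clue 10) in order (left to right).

1 9

4 in 2 cells must be {1,3}; 3 in 2 cells must be {1,2}.
R3C3 = 4 − 3 = 1 completes the 4 across.
R2C3 = 3 − 1 = 2 completes the 3 down.
R2C2 = 1: the only remaining digit allowed by both the 10 across and the 13 down.
R1C2 = 13 − 4 = 9 completes the 13 down.
R2C1 = 10 − 3 = 7 completes the 10 across.
R1C1 = 10 − 9 = 1 completes the 10 across.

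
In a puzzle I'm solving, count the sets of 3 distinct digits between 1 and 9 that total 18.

7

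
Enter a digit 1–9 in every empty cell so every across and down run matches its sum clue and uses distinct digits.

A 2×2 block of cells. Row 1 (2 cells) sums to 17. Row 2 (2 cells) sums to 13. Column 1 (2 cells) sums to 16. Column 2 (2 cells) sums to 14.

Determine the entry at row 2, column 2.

6

17 in 2 cells must be {8,9}; 16 in 2 cells must be {7,9}.
The 17 across and the 16 down share only 9, so (1,1) = 9.
(1,2) = 17 − 9 = 8 completes the 17 across.
(2,1) = 16 − 9 = 7 completes the 16 down.
(2,2) = 13 − 7 = 6 completes the 13 across.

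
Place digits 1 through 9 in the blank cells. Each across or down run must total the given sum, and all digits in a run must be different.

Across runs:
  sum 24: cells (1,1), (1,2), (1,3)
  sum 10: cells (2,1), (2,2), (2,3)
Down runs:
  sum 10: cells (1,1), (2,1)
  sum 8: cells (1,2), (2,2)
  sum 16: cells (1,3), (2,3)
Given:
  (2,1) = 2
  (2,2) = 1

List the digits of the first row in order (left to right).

24 in 3 cells must be {7,8,9}; 16 in 2 cells must be {7,9}.
(1,1) = 10 − 2 = 8 completes the 10 down.
(1,2) = 8 − 1 = 7 completes the 8 down.
(1,3) = 24 − 15 = 9 completes the 24 across.
(2,3) = 10 − 3 = 7 completes the 10 across.

8 7 9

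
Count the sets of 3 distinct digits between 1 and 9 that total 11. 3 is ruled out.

3

3 distinct digits from 1–9 sum between 6 and 24.
Dropping sets that contain 3.
Enumerating: {1,2,8}, {1,4,6}, {2,4,5}.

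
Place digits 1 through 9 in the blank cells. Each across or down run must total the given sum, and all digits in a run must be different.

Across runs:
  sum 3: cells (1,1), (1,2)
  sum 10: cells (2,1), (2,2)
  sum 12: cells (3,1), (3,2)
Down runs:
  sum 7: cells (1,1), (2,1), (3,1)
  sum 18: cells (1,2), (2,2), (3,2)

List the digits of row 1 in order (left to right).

2 1

3 in 2 cells must be {1,2}; 7 in 3 cells must be {1,2,4}.
The 12 across and the 7 down share only 4, so (3,1) = 4.
(3,2) = 12 − 4 = 8 completes the 12 across.
Given what's placed, (1,2) must be 1 to fit the 3 across and 18 down.
(2,2) = 18 − 9 = 9 completes the 18 down.
(1,1) = 3 − 1 = 2 completes the 3 across.
(2,1) = 10 − 9 = 1 completes the 10 across.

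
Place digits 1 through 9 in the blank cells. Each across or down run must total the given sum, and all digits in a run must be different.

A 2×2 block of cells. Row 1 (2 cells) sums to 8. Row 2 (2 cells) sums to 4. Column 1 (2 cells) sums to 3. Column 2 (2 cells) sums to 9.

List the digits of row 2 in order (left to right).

4 in 2 cells must be {1,3}; 3 in 2 cells must be {1,2}.
The 4 across and the 3 down share only 1, so (2,1) = 1.
(2,2) = 4 − 1 = 3 completes the 4 across.
(1,1) = 3 − 1 = 2 completes the 3 down.
(1,2) = 8 − 2 = 6 completes the 8 across.

1 3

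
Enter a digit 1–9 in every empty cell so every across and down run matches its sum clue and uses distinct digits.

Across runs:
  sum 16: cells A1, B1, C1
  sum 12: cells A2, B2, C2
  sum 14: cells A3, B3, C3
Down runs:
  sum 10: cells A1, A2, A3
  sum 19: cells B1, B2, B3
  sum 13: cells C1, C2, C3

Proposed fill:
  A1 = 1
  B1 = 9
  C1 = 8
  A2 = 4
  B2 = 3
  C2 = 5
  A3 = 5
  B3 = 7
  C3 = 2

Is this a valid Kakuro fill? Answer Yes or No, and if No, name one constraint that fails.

No — the across run A1–C1 sums to 18, not 16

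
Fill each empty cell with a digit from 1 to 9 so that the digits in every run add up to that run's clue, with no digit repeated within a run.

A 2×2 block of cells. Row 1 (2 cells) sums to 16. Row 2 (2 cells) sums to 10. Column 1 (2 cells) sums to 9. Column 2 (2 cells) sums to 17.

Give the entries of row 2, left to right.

2, 8

16 in 2 cells must be {7,9}; 17 in 2 cells must be {8,9}.
The 16 across and the 9 down share only 7, so (1,1) = 7.
(1,2) = 16 − 7 = 9 completes the 16 across.
(2,1) = 9 − 7 = 2 completes the 9 down.
(2,2) = 10 − 2 = 8 completes the 10 across.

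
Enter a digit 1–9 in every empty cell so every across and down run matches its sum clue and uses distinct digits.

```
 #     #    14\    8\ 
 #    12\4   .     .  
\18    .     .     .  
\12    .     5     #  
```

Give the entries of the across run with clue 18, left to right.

5 6 7

4 in 2 cells must be {1,3}.
R3C1 = 12 − 5 = 7 completes the 12 across.
R2C1 = 12 − 7 = 5 completes the 12 down.
No cell is forced outright now. R2C2 can only be 6 or 7 (the digits allowed by both its 18 across and its 14 down). If R2C2 = 7: then R1C2 would have to be in {1,3} for the 4 across but in {2} for the 14 down — contradiction. So R2C2 = 6.
R1C2 = 14 − 11 = 3 completes the 14 down.
R1C3 = 4 − 3 = 1 completes the 4 across.
R2C3 = 18 − 11 = 7 completes the 18 across.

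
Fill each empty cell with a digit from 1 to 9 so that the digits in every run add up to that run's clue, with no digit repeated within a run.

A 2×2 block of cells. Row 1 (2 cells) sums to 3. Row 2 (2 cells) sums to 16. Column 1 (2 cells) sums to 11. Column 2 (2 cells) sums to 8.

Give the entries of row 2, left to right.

3 in 2 cells must be {1,2}; 16 in 2 cells must be {7,9}.
The 3 across and the 11 down share only 2, so (1,1) = 2.
(1,2) = 3 − 2 = 1 completes the 3 across.
(2,1) = 11 − 2 = 9 completes the 11 down.
(2,2) = 16 − 9 = 7 completes the 16 across.

9, 7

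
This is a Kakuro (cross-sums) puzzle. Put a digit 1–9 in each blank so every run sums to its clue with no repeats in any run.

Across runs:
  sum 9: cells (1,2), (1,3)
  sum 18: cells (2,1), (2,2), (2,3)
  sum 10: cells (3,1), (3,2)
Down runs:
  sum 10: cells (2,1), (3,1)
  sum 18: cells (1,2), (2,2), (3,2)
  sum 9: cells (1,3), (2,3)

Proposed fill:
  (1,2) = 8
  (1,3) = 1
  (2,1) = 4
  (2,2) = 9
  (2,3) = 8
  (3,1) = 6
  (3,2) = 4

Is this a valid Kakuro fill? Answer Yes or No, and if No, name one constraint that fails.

No — the down run (1,2)–(3,2) sums to 21, not 18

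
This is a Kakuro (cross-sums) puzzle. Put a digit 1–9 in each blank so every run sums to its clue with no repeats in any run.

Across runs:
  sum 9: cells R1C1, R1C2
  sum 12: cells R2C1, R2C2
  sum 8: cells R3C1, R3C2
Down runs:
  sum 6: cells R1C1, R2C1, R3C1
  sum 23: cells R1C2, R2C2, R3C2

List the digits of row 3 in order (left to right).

6 in 3 cells must be {1,2,3}; 23 in 3 cells must be {6,8,9}.
The 12 across and the 6 down share only 3, so R2C1 = 3.
R2C2 = 12 − 3 = 9 completes the 12 across.
Given what's placed, R3C2 must be 6 to fit the 8 across and 23 down.
R1C2 = 23 − 15 = 8 completes the 23 down.
R3C1 = 8 − 6 = 2 completes the 8 across.
R1C1 = 9 − 8 = 1 completes the 9 across.

2, 6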